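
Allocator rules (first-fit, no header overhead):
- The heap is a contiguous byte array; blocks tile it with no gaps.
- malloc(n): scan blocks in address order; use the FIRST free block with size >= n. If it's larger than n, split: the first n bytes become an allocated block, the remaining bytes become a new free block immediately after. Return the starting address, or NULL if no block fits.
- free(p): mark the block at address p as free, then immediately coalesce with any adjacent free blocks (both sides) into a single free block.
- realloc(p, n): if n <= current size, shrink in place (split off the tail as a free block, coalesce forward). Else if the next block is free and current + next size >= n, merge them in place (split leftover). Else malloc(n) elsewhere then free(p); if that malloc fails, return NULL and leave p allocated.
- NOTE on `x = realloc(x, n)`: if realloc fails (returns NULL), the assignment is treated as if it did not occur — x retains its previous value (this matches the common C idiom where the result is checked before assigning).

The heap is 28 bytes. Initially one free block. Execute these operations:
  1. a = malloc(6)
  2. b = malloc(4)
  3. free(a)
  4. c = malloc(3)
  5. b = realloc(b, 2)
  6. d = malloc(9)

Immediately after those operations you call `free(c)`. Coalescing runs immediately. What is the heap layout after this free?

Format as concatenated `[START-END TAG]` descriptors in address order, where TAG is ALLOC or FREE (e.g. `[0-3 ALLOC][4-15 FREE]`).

Answer: [0-5 FREE][6-7 ALLOC][8-16 ALLOC][17-27 FREE]

Derivation:
Op 1: a = malloc(6) -> a = 0; heap: [0-5 ALLOC][6-27 FREE]
Op 2: b = malloc(4) -> b = 6; heap: [0-5 ALLOC][6-9 ALLOC][10-27 FREE]
Op 3: free(a) -> (freed a); heap: [0-5 FREE][6-9 ALLOC][10-27 FREE]
Op 4: c = malloc(3) -> c = 0; heap: [0-2 ALLOC][3-5 FREE][6-9 ALLOC][10-27 FREE]
Op 5: b = realloc(b, 2) -> b = 6; heap: [0-2 ALLOC][3-5 FREE][6-7 ALLOC][8-27 FREE]
Op 6: d = malloc(9) -> d = 8; heap: [0-2 ALLOC][3-5 FREE][6-7 ALLOC][8-16 ALLOC][17-27 FREE]
free(c): c = 0 -> block [0-2 ALLOC]; mark free, coalesce with adjacent free neighbors -> [0-5 FREE][6-7 ALLOC][8-16 ALLOC][17-27 FREE]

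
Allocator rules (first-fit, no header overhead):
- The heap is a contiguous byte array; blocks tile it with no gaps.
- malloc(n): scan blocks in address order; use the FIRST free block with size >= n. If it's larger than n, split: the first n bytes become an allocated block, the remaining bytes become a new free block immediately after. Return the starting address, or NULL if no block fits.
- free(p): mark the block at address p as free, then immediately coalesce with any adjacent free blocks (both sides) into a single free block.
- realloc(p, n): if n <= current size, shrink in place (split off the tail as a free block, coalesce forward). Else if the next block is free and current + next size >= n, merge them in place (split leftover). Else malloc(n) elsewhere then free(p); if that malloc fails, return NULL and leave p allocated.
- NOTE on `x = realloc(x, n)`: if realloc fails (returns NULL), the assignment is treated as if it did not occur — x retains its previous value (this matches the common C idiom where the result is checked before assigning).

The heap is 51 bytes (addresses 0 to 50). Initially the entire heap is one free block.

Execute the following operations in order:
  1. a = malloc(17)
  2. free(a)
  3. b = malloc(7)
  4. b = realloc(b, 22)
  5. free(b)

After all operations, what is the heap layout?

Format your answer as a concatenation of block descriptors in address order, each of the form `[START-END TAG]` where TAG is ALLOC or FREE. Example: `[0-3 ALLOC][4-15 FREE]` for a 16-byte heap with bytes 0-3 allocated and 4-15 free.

Op 1: a = malloc(17) -> a = 0; heap: [0-16 ALLOC][17-50 FREE]
Op 2: free(a) -> (freed a); heap: [0-50 FREE]
Op 3: b = malloc(7) -> b = 0; heap: [0-6 ALLOC][7-50 FREE]
Op 4: b = realloc(b, 22) -> b = 0; heap: [0-21 ALLOC][22-50 FREE]
Op 5: free(b) -> (freed b); heap: [0-50 FREE]

Answer: [0-50 FREE]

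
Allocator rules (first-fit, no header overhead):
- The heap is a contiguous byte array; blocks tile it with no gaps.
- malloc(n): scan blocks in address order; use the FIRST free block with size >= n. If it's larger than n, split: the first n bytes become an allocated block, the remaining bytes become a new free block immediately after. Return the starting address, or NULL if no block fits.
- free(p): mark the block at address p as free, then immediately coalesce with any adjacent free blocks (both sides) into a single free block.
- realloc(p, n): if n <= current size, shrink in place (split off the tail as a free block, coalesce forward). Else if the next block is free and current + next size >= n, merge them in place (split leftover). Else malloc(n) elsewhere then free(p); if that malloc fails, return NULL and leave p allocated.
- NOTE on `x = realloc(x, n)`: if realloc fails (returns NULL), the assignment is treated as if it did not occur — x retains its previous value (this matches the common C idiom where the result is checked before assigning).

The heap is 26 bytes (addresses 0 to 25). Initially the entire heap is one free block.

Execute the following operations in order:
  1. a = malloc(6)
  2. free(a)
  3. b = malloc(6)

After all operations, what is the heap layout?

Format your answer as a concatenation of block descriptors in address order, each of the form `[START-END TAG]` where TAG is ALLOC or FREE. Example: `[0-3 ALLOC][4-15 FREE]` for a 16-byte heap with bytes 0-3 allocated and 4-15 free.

Answer: [0-5 ALLOC][6-25 FREE]

Derivation:
Op 1: a = malloc(6) -> a = 0; heap: [0-5 ALLOC][6-25 FREE]
Op 2: free(a) -> (freed a); heap: [0-25 FREE]
Op 3: b = malloc(6) -> b = 0; heap: [0-5 ALLOC][6-25 FREE]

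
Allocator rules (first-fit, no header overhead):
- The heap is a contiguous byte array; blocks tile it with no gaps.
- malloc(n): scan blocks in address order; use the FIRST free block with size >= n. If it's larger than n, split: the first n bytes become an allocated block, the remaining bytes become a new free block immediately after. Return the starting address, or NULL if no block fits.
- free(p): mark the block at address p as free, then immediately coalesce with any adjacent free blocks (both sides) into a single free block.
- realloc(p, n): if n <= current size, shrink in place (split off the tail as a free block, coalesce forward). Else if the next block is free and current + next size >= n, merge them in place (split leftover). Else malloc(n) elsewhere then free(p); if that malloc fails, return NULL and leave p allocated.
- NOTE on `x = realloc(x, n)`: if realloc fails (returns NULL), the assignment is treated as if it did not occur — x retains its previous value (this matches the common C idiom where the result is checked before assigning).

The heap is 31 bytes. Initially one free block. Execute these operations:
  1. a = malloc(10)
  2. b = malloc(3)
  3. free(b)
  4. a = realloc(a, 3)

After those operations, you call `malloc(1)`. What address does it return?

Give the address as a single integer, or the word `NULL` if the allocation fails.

Op 1: a = malloc(10) -> a = 0; heap: [0-9 ALLOC][10-30 FREE]
Op 2: b = malloc(3) -> b = 10; heap: [0-9 ALLOC][10-12 ALLOC][13-30 FREE]
Op 3: free(b) -> (freed b); heap: [0-9 ALLOC][10-30 FREE]
Op 4: a = realloc(a, 3) -> a = 0; heap: [0-2 ALLOC][3-30 FREE]
malloc(1): first-fit scan over [0-2 ALLOC][3-30 FREE] -> 3

Answer: 3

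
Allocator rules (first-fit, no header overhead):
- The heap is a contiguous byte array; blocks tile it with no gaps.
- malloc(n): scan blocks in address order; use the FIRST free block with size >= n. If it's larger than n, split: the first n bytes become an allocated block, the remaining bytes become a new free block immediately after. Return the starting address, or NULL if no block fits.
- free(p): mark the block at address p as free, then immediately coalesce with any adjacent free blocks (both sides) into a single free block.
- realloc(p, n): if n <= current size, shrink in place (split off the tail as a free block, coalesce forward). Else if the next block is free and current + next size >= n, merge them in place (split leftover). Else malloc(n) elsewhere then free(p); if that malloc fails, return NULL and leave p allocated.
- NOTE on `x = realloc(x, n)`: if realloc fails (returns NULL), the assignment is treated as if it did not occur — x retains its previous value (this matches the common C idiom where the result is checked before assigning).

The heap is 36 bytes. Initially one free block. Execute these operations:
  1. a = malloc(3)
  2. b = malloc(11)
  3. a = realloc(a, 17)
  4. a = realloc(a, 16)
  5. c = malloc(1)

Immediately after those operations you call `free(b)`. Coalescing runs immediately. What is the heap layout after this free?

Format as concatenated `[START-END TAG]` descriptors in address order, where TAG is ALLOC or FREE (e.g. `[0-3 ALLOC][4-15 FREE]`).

Answer: [0-0 ALLOC][1-13 FREE][14-29 ALLOC][30-35 FREE]

Derivation:
Op 1: a = malloc(3) -> a = 0; heap: [0-2 ALLOC][3-35 FREE]
Op 2: b = malloc(11) -> b = 3; heap: [0-2 ALLOC][3-13 ALLOC][14-35 FREE]
Op 3: a = realloc(a, 17) -> a = 14; heap: [0-2 FREE][3-13 ALLOC][14-30 ALLOC][31-35 FREE]
Op 4: a = realloc(a, 16) -> a = 14; heap: [0-2 FREE][3-13 ALLOC][14-29 ALLOC][30-35 FREE]
Op 5: c = malloc(1) -> c = 0; heap: [0-0 ALLOC][1-2 FREE][3-13 ALLOC][14-29 ALLOC][30-35 FREE]
free(b): b = 3 -> block [3-13 ALLOC]; mark free, coalesce with adjacent free neighbors -> [0-0 ALLOC][1-13 FREE][14-29 ALLOC][30-35 FREE]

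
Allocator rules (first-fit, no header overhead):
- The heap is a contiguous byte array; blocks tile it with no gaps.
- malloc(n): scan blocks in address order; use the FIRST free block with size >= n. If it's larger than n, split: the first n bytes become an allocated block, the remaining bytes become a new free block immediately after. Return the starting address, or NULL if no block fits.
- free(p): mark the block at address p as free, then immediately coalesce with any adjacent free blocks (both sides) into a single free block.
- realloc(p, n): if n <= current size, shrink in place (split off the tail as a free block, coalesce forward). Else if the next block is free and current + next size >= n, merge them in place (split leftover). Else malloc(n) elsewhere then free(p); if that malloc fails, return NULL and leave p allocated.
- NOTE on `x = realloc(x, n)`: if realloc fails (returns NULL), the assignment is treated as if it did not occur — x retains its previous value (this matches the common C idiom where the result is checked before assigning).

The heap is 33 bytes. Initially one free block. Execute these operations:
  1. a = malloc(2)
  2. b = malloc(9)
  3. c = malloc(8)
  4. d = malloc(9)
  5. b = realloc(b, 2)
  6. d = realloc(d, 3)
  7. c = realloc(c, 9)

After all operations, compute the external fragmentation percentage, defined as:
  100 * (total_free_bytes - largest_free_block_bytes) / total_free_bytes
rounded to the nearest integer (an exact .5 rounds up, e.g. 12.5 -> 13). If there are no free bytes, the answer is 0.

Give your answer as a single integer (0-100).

Op 1: a = malloc(2) -> a = 0; heap: [0-1 ALLOC][2-32 FREE]
Op 2: b = malloc(9) -> b = 2; heap: [0-1 ALLOC][2-10 ALLOC][11-32 FREE]
Op 3: c = malloc(8) -> c = 11; heap: [0-1 ALLOC][2-10 ALLOC][11-18 ALLOC][19-32 FREE]
Op 4: d = malloc(9) -> d = 19; heap: [0-1 ALLOC][2-10 ALLOC][11-18 ALLOC][19-27 ALLOC][28-32 FREE]
Op 5: b = realloc(b, 2) -> b = 2; heap: [0-1 ALLOC][2-3 ALLOC][4-10 FREE][11-18 ALLOC][19-27 ALLOC][28-32 FREE]
Op 6: d = realloc(d, 3) -> d = 19; heap: [0-1 ALLOC][2-3 ALLOC][4-10 FREE][11-18 ALLOC][19-21 ALLOC][22-32 FREE]
Op 7: c = realloc(c, 9) -> c = 22; heap: [0-1 ALLOC][2-3 ALLOC][4-18 FREE][19-21 ALLOC][22-30 ALLOC][31-32 FREE]
Free blocks: [15 2] total_free=17 largest=15 -> 100*(17-15)/17 = 200/17 ≈ 11.765 -> rounds to 12

Answer: 12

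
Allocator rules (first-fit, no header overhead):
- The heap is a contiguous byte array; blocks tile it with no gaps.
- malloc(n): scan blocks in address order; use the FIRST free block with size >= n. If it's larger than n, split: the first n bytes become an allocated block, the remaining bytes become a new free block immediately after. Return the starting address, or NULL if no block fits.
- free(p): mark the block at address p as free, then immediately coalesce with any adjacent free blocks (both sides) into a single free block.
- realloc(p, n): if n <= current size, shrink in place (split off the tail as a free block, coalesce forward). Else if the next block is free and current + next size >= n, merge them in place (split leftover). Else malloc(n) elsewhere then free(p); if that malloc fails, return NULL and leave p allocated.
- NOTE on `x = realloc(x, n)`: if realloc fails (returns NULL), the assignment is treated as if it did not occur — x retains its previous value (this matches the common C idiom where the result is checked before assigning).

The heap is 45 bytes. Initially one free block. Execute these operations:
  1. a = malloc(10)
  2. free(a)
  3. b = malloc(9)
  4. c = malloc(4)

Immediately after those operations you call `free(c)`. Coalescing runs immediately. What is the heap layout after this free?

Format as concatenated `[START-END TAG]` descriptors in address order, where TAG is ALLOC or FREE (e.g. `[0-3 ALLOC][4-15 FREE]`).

Answer: [0-8 ALLOC][9-44 FREE]

Derivation:
Op 1: a = malloc(10) -> a = 0; heap: [0-9 ALLOC][10-44 FREE]
Op 2: free(a) -> (freed a); heap: [0-44 FREE]
Op 3: b = malloc(9) -> b = 0; heap: [0-8 ALLOC][9-44 FREE]
Op 4: c = malloc(4) -> c = 9; heap: [0-8 ALLOC][9-12 ALLOC][13-44 FREE]
free(c): c = 9 -> block [9-12 ALLOC]; mark free, coalesce with adjacent free neighbors -> [0-8 ALLOC][9-44 FREE]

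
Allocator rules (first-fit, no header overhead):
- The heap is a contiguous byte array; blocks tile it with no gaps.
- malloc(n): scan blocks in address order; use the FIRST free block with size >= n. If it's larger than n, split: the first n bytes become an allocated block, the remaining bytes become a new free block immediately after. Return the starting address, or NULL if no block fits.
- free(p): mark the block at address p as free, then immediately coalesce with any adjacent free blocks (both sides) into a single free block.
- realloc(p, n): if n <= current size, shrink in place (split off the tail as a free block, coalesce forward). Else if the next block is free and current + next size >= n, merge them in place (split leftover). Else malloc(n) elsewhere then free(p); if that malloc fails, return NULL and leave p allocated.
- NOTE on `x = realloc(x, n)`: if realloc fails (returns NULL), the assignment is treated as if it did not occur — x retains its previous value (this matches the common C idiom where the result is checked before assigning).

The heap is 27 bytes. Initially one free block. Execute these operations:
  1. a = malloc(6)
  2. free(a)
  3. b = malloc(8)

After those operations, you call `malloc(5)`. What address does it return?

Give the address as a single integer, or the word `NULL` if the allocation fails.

Op 1: a = malloc(6) -> a = 0; heap: [0-5 ALLOC][6-26 FREE]
Op 2: free(a) -> (freed a); heap: [0-26 FREE]
Op 3: b = malloc(8) -> b = 0; heap: [0-7 ALLOC][8-26 FREE]
malloc(5): first-fit scan over [0-7 ALLOC][8-26 FREE] -> 8

Answer: 8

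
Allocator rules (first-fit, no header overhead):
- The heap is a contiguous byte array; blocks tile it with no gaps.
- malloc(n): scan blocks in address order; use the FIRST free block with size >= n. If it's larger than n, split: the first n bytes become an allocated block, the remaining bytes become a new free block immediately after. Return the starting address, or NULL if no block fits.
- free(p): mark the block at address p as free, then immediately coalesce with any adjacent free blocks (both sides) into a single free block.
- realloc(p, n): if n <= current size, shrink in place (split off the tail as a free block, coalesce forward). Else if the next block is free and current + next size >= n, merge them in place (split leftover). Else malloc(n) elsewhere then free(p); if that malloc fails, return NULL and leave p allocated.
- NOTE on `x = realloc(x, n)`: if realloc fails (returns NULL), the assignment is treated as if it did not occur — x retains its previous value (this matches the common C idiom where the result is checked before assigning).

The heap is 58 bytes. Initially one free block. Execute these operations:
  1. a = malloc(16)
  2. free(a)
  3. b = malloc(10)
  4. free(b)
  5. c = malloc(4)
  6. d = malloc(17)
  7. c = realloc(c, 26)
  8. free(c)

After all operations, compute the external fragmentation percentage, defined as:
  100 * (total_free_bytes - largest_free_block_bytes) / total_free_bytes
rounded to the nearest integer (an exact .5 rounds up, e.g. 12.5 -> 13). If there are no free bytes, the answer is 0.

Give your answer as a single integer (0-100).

Op 1: a = malloc(16) -> a = 0; heap: [0-15 ALLOC][16-57 FREE]
Op 2: free(a) -> (freed a); heap: [0-57 FREE]
Op 3: b = malloc(10) -> b = 0; heap: [0-9 ALLOC][10-57 FREE]
Op 4: free(b) -> (freed b); heap: [0-57 FREE]
Op 5: c = malloc(4) -> c = 0; heap: [0-3 ALLOC][4-57 FREE]
Op 6: d = malloc(17) -> d = 4; heap: [0-3 ALLOC][4-20 ALLOC][21-57 FREE]
Op 7: c = realloc(c, 26) -> c = 21; heap: [0-3 FREE][4-20 ALLOC][21-46 ALLOC][47-57 FREE]
Op 8: free(c) -> (freed c); heap: [0-3 FREE][4-20 ALLOC][21-57 FREE]
Free blocks: [4 37] total_free=41 largest=37 -> 100*(41-37)/41 = 400/41 ≈ 9.756 -> rounds to 10

Answer: 10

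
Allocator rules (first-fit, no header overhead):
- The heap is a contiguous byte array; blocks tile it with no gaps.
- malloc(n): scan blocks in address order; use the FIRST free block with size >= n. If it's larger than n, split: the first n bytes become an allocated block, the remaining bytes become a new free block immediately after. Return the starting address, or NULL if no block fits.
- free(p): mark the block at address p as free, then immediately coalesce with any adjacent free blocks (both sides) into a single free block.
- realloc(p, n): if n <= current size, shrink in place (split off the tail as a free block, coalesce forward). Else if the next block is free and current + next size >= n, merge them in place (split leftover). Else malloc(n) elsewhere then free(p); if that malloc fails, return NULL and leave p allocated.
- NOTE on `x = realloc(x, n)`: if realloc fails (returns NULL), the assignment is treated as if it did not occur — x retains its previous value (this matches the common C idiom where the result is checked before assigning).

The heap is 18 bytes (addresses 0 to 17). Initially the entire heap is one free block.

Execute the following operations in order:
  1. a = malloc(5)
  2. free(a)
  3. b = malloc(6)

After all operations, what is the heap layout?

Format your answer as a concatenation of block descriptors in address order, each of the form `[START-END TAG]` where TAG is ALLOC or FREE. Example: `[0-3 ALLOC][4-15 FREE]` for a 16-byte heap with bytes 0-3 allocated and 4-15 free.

Answer: [0-5 ALLOC][6-17 FREE]

Derivation:
Op 1: a = malloc(5) -> a = 0; heap: [0-4 ALLOC][5-17 FREE]
Op 2: free(a) -> (freed a); heap: [0-17 FREE]
Op 3: b = malloc(6) -> b = 0; heap: [0-5 ALLOC][6-17 FREE]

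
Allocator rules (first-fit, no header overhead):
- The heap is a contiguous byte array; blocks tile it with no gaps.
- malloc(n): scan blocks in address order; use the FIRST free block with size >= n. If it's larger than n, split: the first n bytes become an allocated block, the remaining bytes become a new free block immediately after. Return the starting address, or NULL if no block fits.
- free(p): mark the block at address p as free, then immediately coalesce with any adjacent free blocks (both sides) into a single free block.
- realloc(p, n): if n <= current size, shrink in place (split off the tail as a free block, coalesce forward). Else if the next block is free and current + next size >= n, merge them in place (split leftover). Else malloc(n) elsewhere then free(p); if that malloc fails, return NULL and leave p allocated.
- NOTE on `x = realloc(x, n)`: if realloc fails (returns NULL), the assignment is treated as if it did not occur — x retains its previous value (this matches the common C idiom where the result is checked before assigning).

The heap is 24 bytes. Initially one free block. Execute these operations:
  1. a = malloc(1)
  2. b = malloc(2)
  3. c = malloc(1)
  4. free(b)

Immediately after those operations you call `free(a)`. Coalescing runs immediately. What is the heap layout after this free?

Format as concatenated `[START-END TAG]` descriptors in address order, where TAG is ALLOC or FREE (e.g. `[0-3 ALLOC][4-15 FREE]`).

Op 1: a = malloc(1) -> a = 0; heap: [0-0 ALLOC][1-23 FREE]
Op 2: b = malloc(2) -> b = 1; heap: [0-0 ALLOC][1-2 ALLOC][3-23 FREE]
Op 3: c = malloc(1) -> c = 3; heap: [0-0 ALLOC][1-2 ALLOC][3-3 ALLOC][4-23 FREE]
Op 4: free(b) -> (freed b); heap: [0-0 ALLOC][1-2 FREE][3-3 ALLOC][4-23 FREE]
free(a): a = 0 -> block [0-0 ALLOC]; mark free, coalesce with adjacent free neighbors -> [0-2 FREE][3-3 ALLOC][4-23 FREE]

Answer: [0-2 FREE][3-3 ALLOC][4-23 FREE]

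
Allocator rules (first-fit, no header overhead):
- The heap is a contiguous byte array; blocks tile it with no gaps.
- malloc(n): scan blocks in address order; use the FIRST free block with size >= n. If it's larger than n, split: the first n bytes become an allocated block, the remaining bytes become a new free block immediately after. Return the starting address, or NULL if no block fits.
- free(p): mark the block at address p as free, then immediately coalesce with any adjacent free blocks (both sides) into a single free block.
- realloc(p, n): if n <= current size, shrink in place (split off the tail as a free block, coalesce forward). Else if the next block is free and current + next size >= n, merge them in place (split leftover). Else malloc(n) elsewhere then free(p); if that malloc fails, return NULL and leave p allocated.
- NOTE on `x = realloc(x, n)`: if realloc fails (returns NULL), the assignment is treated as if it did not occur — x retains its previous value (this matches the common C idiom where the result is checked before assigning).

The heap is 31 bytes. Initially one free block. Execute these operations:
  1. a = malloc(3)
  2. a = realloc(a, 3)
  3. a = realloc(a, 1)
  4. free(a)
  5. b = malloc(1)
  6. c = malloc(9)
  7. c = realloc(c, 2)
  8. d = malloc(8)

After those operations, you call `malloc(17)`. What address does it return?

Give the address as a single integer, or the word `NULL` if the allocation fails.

Answer: 11

Derivation:
Op 1: a = malloc(3) -> a = 0; heap: [0-2 ALLOC][3-30 FREE]
Op 2: a = realloc(a, 3) -> a = 0; heap: [0-2 ALLOC][3-30 FREE]
Op 3: a = realloc(a, 1) -> a = 0; heap: [0-0 ALLOC][1-30 FREE]
Op 4: free(a) -> (freed a); heap: [0-30 FREE]
Op 5: b = malloc(1) -> b = 0; heap: [0-0 ALLOC][1-30 FREE]
Op 6: c = malloc(9) -> c = 1; heap: [0-0 ALLOC][1-9 ALLOC][10-30 FREE]
Op 7: c = realloc(c, 2) -> c = 1; heap: [0-0 ALLOC][1-2 ALLOC][3-30 FREE]
Op 8: d = malloc(8) -> d = 3; heap: [0-0 ALLOC][1-2 ALLOC][3-10 ALLOC][11-30 FREE]
malloc(17): first-fit scan over [0-0 ALLOC][1-2 ALLOC][3-10 ALLOC][11-30 FREE] -> 11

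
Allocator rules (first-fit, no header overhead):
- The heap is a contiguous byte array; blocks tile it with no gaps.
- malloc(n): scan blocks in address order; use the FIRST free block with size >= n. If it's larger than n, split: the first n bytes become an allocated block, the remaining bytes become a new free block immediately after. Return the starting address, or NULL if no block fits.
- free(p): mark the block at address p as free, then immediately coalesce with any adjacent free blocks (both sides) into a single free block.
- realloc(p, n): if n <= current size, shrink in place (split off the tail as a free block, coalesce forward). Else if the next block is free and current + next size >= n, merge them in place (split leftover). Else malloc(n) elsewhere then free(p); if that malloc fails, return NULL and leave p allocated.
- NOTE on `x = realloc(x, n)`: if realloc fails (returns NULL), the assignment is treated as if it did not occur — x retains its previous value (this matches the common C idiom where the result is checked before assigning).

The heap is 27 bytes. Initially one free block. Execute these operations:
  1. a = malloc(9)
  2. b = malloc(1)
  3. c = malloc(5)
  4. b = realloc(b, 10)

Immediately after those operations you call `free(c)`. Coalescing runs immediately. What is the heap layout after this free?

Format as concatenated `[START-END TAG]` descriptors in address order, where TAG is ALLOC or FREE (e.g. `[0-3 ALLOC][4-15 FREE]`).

Answer: [0-8 ALLOC][9-14 FREE][15-24 ALLOC][25-26 FREE]

Derivation:
Op 1: a = malloc(9) -> a = 0; heap: [0-8 ALLOC][9-26 FREE]
Op 2: b = malloc(1) -> b = 9; heap: [0-8 ALLOC][9-9 ALLOC][10-26 FREE]
Op 3: c = malloc(5) -> c = 10; heap: [0-8 ALLOC][9-9 ALLOC][10-14 ALLOC][15-26 FREE]
Op 4: b = realloc(b, 10) -> b = 15; heap: [0-8 ALLOC][9-9 FREE][10-14 ALLOC][15-24 ALLOC][25-26 FREE]
free(c): c = 10 -> block [10-14 ALLOC]; mark free, coalesce with adjacent free neighbors -> [0-8 ALLOC][9-14 FREE][15-24 ALLOC][25-26 FREE]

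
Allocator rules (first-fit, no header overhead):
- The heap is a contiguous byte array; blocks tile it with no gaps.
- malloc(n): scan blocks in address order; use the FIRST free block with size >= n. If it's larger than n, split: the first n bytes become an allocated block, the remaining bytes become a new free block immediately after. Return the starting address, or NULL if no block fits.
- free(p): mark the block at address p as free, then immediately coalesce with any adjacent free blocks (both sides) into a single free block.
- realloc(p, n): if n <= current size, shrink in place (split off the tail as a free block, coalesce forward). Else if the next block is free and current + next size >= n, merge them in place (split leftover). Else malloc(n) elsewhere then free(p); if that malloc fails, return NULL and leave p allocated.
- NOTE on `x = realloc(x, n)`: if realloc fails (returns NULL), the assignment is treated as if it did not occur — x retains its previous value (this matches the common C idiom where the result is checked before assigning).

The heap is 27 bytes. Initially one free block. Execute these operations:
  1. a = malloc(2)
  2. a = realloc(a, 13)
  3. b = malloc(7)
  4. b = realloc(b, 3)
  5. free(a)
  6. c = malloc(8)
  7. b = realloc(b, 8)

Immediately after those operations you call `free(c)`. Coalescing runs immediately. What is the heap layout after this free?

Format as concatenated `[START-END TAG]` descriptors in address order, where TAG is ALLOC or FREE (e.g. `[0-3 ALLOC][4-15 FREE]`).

Op 1: a = malloc(2) -> a = 0; heap: [0-1 ALLOC][2-26 FREE]
Op 2: a = realloc(a, 13) -> a = 0; heap: [0-12 ALLOC][13-26 FREE]
Op 3: b = malloc(7) -> b = 13; heap: [0-12 ALLOC][13-19 ALLOC][20-26 FREE]
Op 4: b = realloc(b, 3) -> b = 13; heap: [0-12 ALLOC][13-15 ALLOC][16-26 FREE]
Op 5: free(a) -> (freed a); heap: [0-12 FREE][13-15 ALLOC][16-26 FREE]
Op 6: c = malloc(8) -> c = 0; heap: [0-7 ALLOC][8-12 FREE][13-15 ALLOC][16-26 FREE]
Op 7: b = realloc(b, 8) -> b = 13; heap: [0-7 ALLOC][8-12 FREE][13-20 ALLOC][21-26 FREE]
free(c): c = 0 -> block [0-7 ALLOC]; mark free, coalesce with adjacent free neighbors -> [0-12 FREE][13-20 ALLOC][21-26 FREE]

Answer: [0-12 FREE][13-20 ALLOC][21-26 FREE]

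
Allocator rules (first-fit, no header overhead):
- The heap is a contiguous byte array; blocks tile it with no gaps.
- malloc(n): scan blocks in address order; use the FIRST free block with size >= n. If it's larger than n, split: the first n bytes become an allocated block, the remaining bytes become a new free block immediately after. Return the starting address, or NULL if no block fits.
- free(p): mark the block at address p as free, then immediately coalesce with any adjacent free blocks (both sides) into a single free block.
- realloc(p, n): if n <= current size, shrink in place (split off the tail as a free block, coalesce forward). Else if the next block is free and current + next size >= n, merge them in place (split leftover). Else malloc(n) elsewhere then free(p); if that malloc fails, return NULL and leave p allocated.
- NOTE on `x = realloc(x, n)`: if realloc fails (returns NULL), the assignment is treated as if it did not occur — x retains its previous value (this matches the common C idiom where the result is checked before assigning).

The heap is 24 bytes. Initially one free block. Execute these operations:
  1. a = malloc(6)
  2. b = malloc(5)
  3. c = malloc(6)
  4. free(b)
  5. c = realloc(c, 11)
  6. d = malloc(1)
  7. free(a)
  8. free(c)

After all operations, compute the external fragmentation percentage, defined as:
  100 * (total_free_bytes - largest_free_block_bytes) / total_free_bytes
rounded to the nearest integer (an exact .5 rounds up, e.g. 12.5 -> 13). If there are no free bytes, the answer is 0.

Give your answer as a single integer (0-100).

Op 1: a = malloc(6) -> a = 0; heap: [0-5 ALLOC][6-23 FREE]
Op 2: b = malloc(5) -> b = 6; heap: [0-5 ALLOC][6-10 ALLOC][11-23 FREE]
Op 3: c = malloc(6) -> c = 11; heap: [0-5 ALLOC][6-10 ALLOC][11-16 ALLOC][17-23 FREE]
Op 4: free(b) -> (freed b); heap: [0-5 ALLOC][6-10 FREE][11-16 ALLOC][17-23 FREE]
Op 5: c = realloc(c, 11) -> c = 11; heap: [0-5 ALLOC][6-10 FREE][11-21 ALLOC][22-23 FREE]
Op 6: d = malloc(1) -> d = 6; heap: [0-5 ALLOC][6-6 ALLOC][7-10 FREE][11-21 ALLOC][22-23 FREE]
Op 7: free(a) -> (freed a); heap: [0-5 FREE][6-6 ALLOC][7-10 FREE][11-21 ALLOC][22-23 FREE]
Op 8: free(c) -> (freed c); heap: [0-5 FREE][6-6 ALLOC][7-23 FREE]
Free blocks: [6 17] total_free=23 largest=17 -> 100*(23-17)/23 = 600/23 ≈ 26.087 -> rounds to 26

Answer: 26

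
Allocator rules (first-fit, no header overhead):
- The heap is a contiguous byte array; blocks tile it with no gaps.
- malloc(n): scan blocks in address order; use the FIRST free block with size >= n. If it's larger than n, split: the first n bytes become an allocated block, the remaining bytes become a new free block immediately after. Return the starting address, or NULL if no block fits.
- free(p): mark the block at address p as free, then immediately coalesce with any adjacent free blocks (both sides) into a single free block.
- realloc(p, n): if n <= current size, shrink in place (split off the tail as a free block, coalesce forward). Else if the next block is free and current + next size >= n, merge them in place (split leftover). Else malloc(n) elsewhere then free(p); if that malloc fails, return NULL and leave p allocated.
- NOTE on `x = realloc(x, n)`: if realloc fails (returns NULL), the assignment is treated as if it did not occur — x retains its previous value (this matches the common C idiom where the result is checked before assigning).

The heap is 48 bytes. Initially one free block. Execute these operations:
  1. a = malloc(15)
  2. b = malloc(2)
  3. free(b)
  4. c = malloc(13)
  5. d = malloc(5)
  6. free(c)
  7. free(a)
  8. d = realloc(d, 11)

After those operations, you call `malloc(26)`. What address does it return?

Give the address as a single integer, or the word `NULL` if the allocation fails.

Answer: 0

Derivation:
Op 1: a = malloc(15) -> a = 0; heap: [0-14 ALLOC][15-47 FREE]
Op 2: b = malloc(2) -> b = 15; heap: [0-14 ALLOC][15-16 ALLOC][17-47 FREE]
Op 3: free(b) -> (freed b); heap: [0-14 ALLOC][15-47 FREE]
Op 4: c = malloc(13) -> c = 15; heap: [0-14 ALLOC][15-27 ALLOC][28-47 FREE]
Op 5: d = malloc(5) -> d = 28; heap: [0-14 ALLOC][15-27 ALLOC][28-32 ALLOC][33-47 FREE]
Op 6: free(c) -> (freed c); heap: [0-14 ALLOC][15-27 FREE][28-32 ALLOC][33-47 FREE]
Op 7: free(a) -> (freed a); heap: [0-27 FREE][28-32 ALLOC][33-47 FREE]
Op 8: d = realloc(d, 11) -> d = 28; heap: [0-27 FREE][28-38 ALLOC][39-47 FREE]
malloc(26): first-fit scan over [0-27 FREE][28-38 ALLOC][39-47 FREE] -> 0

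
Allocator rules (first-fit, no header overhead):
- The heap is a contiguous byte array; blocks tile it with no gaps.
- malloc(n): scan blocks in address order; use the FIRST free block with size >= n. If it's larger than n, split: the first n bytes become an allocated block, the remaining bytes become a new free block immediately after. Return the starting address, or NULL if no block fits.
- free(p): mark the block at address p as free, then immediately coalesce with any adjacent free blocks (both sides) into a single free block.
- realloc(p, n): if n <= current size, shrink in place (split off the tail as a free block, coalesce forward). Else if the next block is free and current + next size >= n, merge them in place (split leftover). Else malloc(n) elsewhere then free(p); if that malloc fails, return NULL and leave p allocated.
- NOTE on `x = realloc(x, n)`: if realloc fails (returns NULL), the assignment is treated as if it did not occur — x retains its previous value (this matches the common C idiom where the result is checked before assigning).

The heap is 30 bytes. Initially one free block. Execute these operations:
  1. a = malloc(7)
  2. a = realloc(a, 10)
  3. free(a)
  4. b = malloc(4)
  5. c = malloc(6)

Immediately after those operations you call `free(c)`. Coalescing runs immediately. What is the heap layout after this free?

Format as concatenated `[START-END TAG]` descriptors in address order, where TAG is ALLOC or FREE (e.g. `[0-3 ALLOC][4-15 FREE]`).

Answer: [0-3 ALLOC][4-29 FREE]

Derivation:
Op 1: a = malloc(7) -> a = 0; heap: [0-6 ALLOC][7-29 FREE]
Op 2: a = realloc(a, 10) -> a = 0; heap: [0-9 ALLOC][10-29 FREE]
Op 3: free(a) -> (freed a); heap: [0-29 FREE]
Op 4: b = malloc(4) -> b = 0; heap: [0-3 ALLOC][4-29 FREE]
Op 5: c = malloc(6) -> c = 4; heap: [0-3 ALLOC][4-9 ALLOC][10-29 FREE]
free(c): c = 4 -> block [4-9 ALLOC]; mark free, coalesce with adjacent free neighbors -> [0-3 ALLOC][4-29 FREE]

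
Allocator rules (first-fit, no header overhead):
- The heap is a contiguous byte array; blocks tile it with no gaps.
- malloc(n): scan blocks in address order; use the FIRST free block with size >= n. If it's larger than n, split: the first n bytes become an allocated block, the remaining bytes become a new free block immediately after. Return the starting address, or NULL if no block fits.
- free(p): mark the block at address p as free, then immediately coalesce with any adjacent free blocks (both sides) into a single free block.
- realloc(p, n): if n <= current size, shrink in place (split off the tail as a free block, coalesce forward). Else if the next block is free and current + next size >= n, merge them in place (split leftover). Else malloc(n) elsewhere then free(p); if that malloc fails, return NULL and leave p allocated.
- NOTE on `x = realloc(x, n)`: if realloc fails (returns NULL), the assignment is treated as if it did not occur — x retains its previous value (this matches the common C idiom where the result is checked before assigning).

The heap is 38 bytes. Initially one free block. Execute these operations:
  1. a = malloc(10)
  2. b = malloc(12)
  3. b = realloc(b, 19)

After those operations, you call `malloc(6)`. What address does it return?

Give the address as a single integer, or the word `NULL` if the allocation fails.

Op 1: a = malloc(10) -> a = 0; heap: [0-9 ALLOC][10-37 FREE]
Op 2: b = malloc(12) -> b = 10; heap: [0-9 ALLOC][10-21 ALLOC][22-37 FREE]
Op 3: b = realloc(b, 19) -> b = 10; heap: [0-9 ALLOC][10-28 ALLOC][29-37 FREE]
malloc(6): first-fit scan over [0-9 ALLOC][10-28 ALLOC][29-37 FREE] -> 29

Answer: 29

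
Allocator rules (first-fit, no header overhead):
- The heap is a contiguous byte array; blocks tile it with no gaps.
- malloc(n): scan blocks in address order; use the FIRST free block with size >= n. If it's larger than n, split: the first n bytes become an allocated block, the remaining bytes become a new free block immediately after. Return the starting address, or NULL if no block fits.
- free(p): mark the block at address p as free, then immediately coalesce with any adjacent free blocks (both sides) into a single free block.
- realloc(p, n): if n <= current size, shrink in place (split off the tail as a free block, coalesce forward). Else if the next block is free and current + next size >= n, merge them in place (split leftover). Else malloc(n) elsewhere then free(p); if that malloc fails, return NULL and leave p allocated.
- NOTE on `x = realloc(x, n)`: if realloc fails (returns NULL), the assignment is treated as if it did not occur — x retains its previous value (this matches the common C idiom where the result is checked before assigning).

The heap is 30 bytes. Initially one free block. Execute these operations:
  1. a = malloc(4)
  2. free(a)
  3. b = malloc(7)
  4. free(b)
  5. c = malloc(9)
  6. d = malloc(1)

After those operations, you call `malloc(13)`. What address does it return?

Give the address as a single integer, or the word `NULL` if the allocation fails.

Op 1: a = malloc(4) -> a = 0; heap: [0-3 ALLOC][4-29 FREE]
Op 2: free(a) -> (freed a); heap: [0-29 FREE]
Op 3: b = malloc(7) -> b = 0; heap: [0-6 ALLOC][7-29 FREE]
Op 4: free(b) -> (freed b); heap: [0-29 FREE]
Op 5: c = malloc(9) -> c = 0; heap: [0-8 ALLOC][9-29 FREE]
Op 6: d = malloc(1) -> d = 9; heap: [0-8 ALLOC][9-9 ALLOC][10-29 FREE]
malloc(13): first-fit scan over [0-8 ALLOC][9-9 ALLOC][10-29 FREE] -> 10

Answer: 10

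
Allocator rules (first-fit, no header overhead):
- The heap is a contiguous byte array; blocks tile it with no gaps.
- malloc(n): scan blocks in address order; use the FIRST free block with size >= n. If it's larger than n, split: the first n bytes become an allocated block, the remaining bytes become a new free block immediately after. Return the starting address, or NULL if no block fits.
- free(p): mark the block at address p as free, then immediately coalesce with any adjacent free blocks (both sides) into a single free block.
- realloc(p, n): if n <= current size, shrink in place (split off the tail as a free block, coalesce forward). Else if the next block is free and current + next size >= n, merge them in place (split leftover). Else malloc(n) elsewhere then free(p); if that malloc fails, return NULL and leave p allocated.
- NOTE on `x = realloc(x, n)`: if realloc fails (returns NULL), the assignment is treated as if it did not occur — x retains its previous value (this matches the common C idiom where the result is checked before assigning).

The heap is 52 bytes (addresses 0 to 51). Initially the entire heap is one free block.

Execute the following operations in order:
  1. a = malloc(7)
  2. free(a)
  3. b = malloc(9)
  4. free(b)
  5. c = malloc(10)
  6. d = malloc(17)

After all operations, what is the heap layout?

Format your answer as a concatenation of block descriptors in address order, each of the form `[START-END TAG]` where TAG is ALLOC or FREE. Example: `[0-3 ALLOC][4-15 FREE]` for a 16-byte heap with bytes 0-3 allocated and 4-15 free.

Answer: [0-9 ALLOC][10-26 ALLOC][27-51 FREE]

Derivation:
Op 1: a = malloc(7) -> a = 0; heap: [0-6 ALLOC][7-51 FREE]
Op 2: free(a) -> (freed a); heap: [0-51 FREE]
Op 3: b = malloc(9) -> b = 0; heap: [0-8 ALLOC][9-51 FREE]
Op 4: free(b) -> (freed b); heap: [0-51 FREE]
Op 5: c = malloc(10) -> c = 0; heap: [0-9 ALLOC][10-51 FREE]
Op 6: d = malloc(17) -> d = 10; heap: [0-9 ALLOC][10-26 ALLOC][27-51 FREE]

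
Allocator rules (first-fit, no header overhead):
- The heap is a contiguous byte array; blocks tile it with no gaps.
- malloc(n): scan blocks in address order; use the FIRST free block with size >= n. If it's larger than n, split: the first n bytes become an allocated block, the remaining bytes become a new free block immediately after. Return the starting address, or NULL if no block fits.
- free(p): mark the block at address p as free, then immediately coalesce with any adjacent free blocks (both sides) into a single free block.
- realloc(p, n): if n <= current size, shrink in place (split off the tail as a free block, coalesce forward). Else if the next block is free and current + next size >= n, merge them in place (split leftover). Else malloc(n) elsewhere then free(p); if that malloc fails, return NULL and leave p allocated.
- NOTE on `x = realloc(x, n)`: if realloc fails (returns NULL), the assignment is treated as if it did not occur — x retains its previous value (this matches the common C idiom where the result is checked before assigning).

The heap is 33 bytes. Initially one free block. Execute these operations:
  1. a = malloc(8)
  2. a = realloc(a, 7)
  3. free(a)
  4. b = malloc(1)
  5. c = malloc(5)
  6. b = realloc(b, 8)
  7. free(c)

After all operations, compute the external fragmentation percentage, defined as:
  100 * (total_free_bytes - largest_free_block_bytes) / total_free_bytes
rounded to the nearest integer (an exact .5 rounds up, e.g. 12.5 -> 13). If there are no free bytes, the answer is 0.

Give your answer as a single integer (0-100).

Answer: 24

Derivation:
Op 1: a = malloc(8) -> a = 0; heap: [0-7 ALLOC][8-32 FREE]
Op 2: a = realloc(a, 7) -> a = 0; heap: [0-6 ALLOC][7-32 FREE]
Op 3: free(a) -> (freed a); heap: [0-32 FREE]
Op 4: b = malloc(1) -> b = 0; heap: [0-0 ALLOC][1-32 FREE]
Op 5: c = malloc(5) -> c = 1; heap: [0-0 ALLOC][1-5 ALLOC][6-32 FREE]
Op 6: b = realloc(b, 8) -> b = 6; heap: [0-0 FREE][1-5 ALLOC][6-13 ALLOC][14-32 FREE]
Op 7: free(c) -> (freed c); heap: [0-5 FREE][6-13 ALLOC][14-32 FREE]
Free blocks: [6 19] total_free=25 largest=19 -> 100*(25-19)/25 = 600/25 = 24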